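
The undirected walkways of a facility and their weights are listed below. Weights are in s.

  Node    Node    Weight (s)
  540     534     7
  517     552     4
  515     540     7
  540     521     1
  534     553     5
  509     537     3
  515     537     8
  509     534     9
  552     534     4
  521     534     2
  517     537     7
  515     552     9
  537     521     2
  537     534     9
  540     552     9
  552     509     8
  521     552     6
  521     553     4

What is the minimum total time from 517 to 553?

Running Dijkstra from 517:
517: 0
552: 4  (via 517)
537: 7  (via 517)
534: 8  (via 552)
521: 9  (via 537)
540: 10  (via 521)
509: 10  (via 537)
515: 13  (via 552)
553: 13  (via 534)
Shortest route: 517 → 552 → 534 → 553 = 13 s.

13 s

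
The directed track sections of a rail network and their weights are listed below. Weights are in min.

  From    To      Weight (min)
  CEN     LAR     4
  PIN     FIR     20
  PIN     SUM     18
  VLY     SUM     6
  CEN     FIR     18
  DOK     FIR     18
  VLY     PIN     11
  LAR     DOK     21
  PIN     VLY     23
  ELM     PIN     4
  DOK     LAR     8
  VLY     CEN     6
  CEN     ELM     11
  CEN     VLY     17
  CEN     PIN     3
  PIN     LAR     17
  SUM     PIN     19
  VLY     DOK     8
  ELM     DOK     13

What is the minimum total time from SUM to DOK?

Running Dijkstra from SUM:
SUM: 0
PIN: 19  (via SUM)
LAR: 36  (via PIN)
FIR: 39  (via PIN)
VLY: 42  (via PIN)
CEN: 48  (via VLY)
DOK: 50  (via VLY)
Shortest route: SUM–PIN–VLY–DOK = 50 min.

50 min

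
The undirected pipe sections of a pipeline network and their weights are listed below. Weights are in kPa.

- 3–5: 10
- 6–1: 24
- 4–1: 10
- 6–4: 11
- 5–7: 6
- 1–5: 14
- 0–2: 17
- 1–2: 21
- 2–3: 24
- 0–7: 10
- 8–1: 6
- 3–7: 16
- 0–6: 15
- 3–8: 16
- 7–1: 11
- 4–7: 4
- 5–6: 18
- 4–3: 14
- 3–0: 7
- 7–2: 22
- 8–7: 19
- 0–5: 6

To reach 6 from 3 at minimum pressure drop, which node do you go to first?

0

Candidate routes:
3 → 0 → 6: 7+15 = 22
3 → 5 → 6: 10+18 = 28
3 → 4 → 6: 14+11 = 25
The minimum is 22 kPa via 3 → 0 → 6.
So from 3 the first move is to 0.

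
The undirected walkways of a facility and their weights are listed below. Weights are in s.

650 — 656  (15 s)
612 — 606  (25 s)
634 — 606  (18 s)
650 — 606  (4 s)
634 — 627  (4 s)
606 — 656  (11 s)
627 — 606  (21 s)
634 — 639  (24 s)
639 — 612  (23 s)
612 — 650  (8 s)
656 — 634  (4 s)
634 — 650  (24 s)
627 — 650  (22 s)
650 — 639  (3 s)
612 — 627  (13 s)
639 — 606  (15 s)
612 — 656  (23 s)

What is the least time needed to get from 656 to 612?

Running Dijkstra from 656:
656: 0
634: 4  (via 656)
627: 8  (via 634)
606: 11  (via 656)
650: 15  (via 656)
639: 18  (via 650)
612: 21  (via 627)
Shortest route: 656 → 634 → 627 → 612 = 21 s.

21 s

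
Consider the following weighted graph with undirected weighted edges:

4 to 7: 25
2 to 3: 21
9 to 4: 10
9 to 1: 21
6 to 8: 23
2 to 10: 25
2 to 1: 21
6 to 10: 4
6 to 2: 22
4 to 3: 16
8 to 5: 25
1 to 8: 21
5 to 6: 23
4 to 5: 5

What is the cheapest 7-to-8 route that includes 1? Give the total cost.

77

Shortest 7→1: 7–4–9–1 = 56
Shortest 1→8: 1–8 = 21
Total via 1: 56 + 21 = 77.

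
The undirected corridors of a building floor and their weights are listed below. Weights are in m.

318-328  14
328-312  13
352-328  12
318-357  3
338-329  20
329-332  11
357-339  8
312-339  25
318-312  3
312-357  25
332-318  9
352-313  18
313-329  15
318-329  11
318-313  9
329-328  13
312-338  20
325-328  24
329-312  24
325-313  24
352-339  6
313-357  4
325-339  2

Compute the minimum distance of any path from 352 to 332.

26 m

Settle nodes by increasing distance from 352:
352: 0
339: 6  (via 352)
325: 8  (via 339)
328: 12  (via 352)
357: 14  (via 339)
318: 17  (via 357)
313: 18  (via 352)
312: 20  (via 318)
329: 25  (via 328)
332: 26  (via 318)
Shortest route: 352–339–357–318–332 = 26 m.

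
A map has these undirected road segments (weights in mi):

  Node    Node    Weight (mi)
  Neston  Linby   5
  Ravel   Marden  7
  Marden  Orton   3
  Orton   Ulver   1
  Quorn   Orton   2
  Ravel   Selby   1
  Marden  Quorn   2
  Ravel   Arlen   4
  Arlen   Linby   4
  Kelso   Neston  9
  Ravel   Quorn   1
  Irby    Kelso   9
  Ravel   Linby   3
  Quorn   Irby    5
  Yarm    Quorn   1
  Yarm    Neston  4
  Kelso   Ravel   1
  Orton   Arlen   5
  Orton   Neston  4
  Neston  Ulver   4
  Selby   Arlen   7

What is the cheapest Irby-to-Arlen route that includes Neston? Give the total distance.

Shortest Irby→Neston: Irby → Quorn → Yarm → Neston = 10
Shortest Neston→Arlen: Neston → Orton → Arlen = 9
Total via Neston: 10 + 9 = 19 mi.

19 mi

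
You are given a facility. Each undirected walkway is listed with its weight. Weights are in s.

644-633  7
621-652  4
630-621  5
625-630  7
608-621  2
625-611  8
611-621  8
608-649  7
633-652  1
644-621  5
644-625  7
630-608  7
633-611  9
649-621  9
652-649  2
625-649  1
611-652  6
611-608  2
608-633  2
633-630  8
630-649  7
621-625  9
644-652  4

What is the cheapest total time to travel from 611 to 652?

5 s

Compare a few routes:
611–652: 6 = 6
611–608–621–652: 2+2+4 = 8
611–608–633–652: 2+2+1 = 5
The minimum is 5 s via 611–608–633–652.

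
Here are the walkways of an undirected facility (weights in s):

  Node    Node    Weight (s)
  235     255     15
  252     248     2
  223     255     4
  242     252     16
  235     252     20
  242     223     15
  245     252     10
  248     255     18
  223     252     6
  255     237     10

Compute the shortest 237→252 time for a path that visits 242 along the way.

45 s

Best 237 to 242: 237 → 255 → 223 → 242 costing 29
Best 242 to 252: 242 → 252 costing 16
Total via 242: 29 + 16 = 45 s.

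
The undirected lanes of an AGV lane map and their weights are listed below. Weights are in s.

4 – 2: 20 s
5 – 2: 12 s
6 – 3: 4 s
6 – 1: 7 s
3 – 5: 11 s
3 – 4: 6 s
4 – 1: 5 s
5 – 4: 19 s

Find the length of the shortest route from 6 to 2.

27 s

Shortest distances from 6:
6: 0
3: 4  (via 6)
1: 7  (via 6)
4: 10  (via 3)
5: 15  (via 3)
2: 27  (via 5)
Shortest route: 6 → 3 → 5 → 2 = 27 s.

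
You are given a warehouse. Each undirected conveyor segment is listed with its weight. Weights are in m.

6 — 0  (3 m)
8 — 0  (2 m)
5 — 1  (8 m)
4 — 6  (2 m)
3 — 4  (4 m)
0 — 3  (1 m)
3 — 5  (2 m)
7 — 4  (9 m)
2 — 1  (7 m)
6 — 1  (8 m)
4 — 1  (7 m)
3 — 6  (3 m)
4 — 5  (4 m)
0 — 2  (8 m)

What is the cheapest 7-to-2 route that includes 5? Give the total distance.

Best 7 to 5: 7–4–5 costing 13
Best 5 to 2: 5–3–0–2 costing 11
Total via 5: 13 + 11 = 24 m.

24 m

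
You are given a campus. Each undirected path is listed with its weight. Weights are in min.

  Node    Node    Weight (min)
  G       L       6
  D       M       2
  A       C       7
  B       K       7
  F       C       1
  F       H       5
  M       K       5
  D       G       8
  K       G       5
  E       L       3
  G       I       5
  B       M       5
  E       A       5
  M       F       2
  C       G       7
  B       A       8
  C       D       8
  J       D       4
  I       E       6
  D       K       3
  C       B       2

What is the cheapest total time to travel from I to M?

15 min

Enumerating some paths:
I → G → K → M: 5+5+5 = 15
I → G → C → B → M: 5+7+2+5 = 19
I → E → A → C → F → M: 6+5+7+1+2 = 21
The minimum is 15 min via I → G → K → M.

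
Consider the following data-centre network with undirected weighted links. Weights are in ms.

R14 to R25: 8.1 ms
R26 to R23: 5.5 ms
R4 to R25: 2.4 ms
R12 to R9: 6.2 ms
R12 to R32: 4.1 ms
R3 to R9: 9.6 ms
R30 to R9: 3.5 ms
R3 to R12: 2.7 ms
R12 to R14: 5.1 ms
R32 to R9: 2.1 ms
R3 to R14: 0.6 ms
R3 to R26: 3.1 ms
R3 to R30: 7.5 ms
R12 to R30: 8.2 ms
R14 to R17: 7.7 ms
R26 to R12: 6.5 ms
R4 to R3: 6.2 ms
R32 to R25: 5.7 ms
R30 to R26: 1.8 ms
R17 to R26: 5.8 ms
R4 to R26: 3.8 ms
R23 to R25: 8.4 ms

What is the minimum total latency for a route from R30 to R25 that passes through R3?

13.5 ms

Shortest R30→R3: R30 → R26 → R3 = 4.9
Best R3 to R25: R3 → R4 → R25 costing 8.6
Total via R3: 4.9 + 8.6 = 13.5 ms.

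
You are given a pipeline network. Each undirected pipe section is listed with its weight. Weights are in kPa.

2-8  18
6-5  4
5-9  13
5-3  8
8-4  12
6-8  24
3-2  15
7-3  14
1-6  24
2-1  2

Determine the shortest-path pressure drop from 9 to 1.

38 kPa

Shortest distances from 9:
9: 0
5: 13  (via 9)
6: 17  (via 5)
3: 21  (via 5)
7: 35  (via 3)
2: 36  (via 3)
1: 38  (via 2)
Shortest route: 9–5–3–2–1 = 38 kPa.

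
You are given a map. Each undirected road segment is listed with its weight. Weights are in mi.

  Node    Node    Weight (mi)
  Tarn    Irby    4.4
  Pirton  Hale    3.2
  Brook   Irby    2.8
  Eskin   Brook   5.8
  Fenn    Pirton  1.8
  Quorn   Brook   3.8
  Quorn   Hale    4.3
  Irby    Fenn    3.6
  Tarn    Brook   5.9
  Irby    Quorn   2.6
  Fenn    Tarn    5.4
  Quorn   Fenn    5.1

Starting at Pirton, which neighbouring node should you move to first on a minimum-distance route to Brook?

Candidate routes:
Pirton - Fenn - Irby - Brook: 1.8+3.6+2.8 = 8.2
Pirton - Fenn - Quorn - Brook: 1.8+5.1+3.8 = 10.7
Cheapest is Pirton - Fenn - Irby - Brook at 8.2 mi.
So from Pirton the first move is to Fenn.

Fenn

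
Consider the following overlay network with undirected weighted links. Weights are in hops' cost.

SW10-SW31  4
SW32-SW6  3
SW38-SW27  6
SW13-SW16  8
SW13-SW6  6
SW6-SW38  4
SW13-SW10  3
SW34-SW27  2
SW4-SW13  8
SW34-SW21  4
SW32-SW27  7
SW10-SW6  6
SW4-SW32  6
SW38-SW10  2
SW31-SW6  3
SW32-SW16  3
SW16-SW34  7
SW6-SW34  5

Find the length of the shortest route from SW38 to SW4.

Settle nodes by increasing distance from SW38:
SW38: 0
SW10: 2  (via SW38)
SW6: 4  (via SW38)
SW13: 5  (via SW10)
SW31: 6  (via SW10)
SW27: 6  (via SW38)
SW32: 7  (via SW6)
SW34: 8  (via SW27)
SW16: 10  (via SW32)
SW21: 12  (via SW34)
SW4: 13  (via SW13)
Shortest route: SW38–SW10–SW13–SW4 = 13 hops' cost.

13 hops' cost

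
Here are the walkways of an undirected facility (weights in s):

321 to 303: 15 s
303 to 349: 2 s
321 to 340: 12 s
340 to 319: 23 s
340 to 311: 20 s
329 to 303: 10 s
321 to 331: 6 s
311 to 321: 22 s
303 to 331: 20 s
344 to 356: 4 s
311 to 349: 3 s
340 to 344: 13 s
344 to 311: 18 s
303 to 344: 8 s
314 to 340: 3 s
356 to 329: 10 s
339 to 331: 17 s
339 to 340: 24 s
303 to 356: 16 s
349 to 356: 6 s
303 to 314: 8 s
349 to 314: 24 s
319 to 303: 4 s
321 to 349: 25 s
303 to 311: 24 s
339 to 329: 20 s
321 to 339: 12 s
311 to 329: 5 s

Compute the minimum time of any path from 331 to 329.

Running Dijkstra from 331:
331: 0
321: 6  (via 331)
339: 17  (via 331)
340: 18  (via 321)
303: 20  (via 331)
314: 21  (via 340)
349: 22  (via 303)
319: 24  (via 303)
311: 25  (via 349)
344: 28  (via 303)
356: 28  (via 349)
329: 30  (via 303)
Shortest route: 331–303–329 = 30 s.

30 s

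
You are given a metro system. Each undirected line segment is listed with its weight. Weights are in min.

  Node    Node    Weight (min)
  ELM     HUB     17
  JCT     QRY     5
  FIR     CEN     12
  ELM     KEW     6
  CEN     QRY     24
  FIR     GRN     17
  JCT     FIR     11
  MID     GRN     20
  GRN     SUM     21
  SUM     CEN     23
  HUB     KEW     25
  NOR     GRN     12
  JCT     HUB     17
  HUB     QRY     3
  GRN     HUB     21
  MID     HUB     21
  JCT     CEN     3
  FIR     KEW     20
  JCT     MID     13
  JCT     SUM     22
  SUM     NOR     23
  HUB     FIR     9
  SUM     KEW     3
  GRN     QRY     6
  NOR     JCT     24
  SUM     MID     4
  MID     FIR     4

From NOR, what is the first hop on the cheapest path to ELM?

SUM

Candidate routes:
NOR - GRN - QRY - HUB - ELM: 12+6+3+17 = 38
NOR - GRN - SUM - KEW - ELM: 12+21+3+6 = 42
NOR - SUM - KEW - ELM: 23+3+6 = 32
The minimum is 32 min via NOR - SUM - KEW - ELM.
So from NOR the first move is to SUM.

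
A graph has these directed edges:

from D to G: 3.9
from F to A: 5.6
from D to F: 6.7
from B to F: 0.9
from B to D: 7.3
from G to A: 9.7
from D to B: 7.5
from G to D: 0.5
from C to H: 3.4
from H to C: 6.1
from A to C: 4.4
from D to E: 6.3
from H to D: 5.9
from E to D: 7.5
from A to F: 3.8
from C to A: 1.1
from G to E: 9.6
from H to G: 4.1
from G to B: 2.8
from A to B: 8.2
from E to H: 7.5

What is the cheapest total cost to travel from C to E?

Candidate routes:
C - H - G - D - E: 3.4+4.1+0.5+6.3 = 14.3
C - H - D - E: 3.4+5.9+6.3 = 15.6
C - H - G - E: 3.4+4.1+9.6 = 17.1
C - H - D - G - E: 3.4+5.9+3.9+9.6 = 22.8
Cheapest is C - H - G - D - E at 14.3.

14.3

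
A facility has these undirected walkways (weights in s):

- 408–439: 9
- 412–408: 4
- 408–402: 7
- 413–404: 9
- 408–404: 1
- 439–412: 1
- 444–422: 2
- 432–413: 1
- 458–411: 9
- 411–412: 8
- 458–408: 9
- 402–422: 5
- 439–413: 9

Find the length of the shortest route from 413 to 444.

24 s

Compare a few routes:
413 - 439 - 412 - 411 - 458 - 408 - 402 - 422 - 444: 9+1+8+9+9+7+5+2 = 50
413 - 439 - 412 - 408 - 402 - 422 - 444: 9+1+4+7+5+2 = 28
413 - 404 - 408 - 402 - 422 - 444: 9+1+7+5+2 = 24
413 - 439 - 408 - 402 - 422 - 444: 9+9+7+5+2 = 32
Cheapest is 413 - 404 - 408 - 402 - 422 - 444 at 24 s.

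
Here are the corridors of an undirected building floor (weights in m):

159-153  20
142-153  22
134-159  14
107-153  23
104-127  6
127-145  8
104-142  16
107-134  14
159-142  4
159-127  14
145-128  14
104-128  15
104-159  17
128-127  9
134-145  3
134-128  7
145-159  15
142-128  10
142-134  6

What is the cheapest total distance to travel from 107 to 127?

25 m

Enumerating some paths:
107 - 134 - 128 - 127: 14+7+9 = 30
107 - 134 - 145 - 127: 14+3+8 = 25
The minimum is 25 m via 107 - 134 - 145 - 127.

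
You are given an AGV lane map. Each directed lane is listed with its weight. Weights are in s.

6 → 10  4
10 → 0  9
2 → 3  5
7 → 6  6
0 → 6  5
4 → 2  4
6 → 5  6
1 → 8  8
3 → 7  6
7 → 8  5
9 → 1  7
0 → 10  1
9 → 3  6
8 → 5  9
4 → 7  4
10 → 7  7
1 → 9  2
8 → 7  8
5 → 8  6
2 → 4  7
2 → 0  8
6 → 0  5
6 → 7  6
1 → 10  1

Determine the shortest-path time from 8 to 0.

Settle nodes by increasing distance from 8:
8: 0
7: 8  (via 8)
5: 9  (via 8)
6: 14  (via 7)
10: 18  (via 6)
0: 19  (via 6)
Shortest route: 8–7–6–0 = 19 s.

19 s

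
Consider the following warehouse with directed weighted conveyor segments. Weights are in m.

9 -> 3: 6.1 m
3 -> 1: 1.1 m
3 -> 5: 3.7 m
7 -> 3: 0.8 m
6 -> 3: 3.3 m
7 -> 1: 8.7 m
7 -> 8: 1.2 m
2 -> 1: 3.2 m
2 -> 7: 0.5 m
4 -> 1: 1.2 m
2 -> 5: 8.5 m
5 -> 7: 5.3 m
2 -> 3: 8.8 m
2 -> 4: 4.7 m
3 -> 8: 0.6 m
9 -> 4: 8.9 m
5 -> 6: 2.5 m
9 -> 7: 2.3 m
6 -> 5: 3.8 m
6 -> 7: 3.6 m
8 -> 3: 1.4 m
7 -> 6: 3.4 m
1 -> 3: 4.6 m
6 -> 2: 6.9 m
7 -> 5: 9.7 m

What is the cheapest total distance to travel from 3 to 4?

Candidate routes:
3 - 5 - 6 - 2 - 4: 3.7+2.5+6.9+4.7 = 17.8
3 - 5 - 7 - 6 - 2 - 4: 3.7+5.3+3.4+6.9+4.7 = 24
Cheapest is 3 - 5 - 6 - 2 - 4 at 17.8 m.

17.8 m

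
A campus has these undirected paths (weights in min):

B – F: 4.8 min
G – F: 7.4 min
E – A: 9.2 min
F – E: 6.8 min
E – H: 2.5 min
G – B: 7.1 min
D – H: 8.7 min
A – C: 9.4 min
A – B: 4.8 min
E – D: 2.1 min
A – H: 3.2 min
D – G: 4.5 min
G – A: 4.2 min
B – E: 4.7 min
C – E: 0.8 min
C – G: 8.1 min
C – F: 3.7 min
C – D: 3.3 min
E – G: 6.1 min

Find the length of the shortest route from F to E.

Candidate routes:
F - C - E: 3.7+0.8 = 4.5
F - B - E: 4.8+4.7 = 9.5
F - E: 6.8 = 6.8
F - C - D - E: 3.7+3.3+2.1 = 9.1
The minimum is 4.5 min via F - C - E.

4.5 min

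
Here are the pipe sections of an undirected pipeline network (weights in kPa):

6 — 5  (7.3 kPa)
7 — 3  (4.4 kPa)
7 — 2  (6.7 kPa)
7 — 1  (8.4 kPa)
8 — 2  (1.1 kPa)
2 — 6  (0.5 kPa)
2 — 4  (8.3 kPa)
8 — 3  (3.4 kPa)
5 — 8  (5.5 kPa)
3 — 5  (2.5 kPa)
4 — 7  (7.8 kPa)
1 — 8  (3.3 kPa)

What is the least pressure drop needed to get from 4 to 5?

Candidate routes:
4 - 7 - 3 - 5: 7.8+4.4+2.5 = 14.7
4 - 2 - 8 - 5: 8.3+1.1+5.5 = 14.9
4 - 2 - 8 - 3 - 5: 8.3+1.1+3.4+2.5 = 15.3
The minimum is 14.7 kPa via 4 - 7 - 3 - 5.

14.7 kPa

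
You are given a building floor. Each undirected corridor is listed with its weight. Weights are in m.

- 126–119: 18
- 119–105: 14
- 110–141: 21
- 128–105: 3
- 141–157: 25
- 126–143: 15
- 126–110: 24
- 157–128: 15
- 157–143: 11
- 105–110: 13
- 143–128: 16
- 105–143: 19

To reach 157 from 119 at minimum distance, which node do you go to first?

Enumerating some paths:
119 - 105 - 128 - 143 - 157: 14+3+16+11 = 44
119 - 126 - 143 - 157: 18+15+11 = 44
119 - 105 - 128 - 157: 14+3+15 = 32
Cheapest is 119 - 105 - 128 - 157 at 32 m.
So from 119 the first move is to 105.

105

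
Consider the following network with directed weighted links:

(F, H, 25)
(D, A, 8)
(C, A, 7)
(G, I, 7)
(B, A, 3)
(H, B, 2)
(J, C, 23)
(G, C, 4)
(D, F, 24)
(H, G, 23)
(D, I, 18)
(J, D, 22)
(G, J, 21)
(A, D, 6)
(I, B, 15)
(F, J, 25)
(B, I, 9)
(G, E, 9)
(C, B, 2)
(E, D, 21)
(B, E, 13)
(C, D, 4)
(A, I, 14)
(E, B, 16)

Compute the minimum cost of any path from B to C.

81

Settle nodes by increasing distance from B:
B: 0
A: 3  (via B)
D: 9  (via A)
I: 9  (via B)
E: 13  (via B)
F: 33  (via D)
H: 58  (via F)
J: 58  (via F)
C: 81  (via J)
Shortest route: B → A → D → F → J → C = 81.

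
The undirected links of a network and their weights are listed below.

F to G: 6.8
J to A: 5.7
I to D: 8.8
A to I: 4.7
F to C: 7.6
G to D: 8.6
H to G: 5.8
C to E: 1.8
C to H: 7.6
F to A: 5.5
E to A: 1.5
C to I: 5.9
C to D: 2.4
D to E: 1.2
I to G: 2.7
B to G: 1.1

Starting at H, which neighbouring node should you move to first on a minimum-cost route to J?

Candidate routes:
H - C - D - E - A - J: 7.6+2.4+1.2+1.5+5.7 = 18.4
H - C - E - A - J: 7.6+1.8+1.5+5.7 = 16.6
Cheapest is H - C - E - A - J at 16.6.
So from H the first move is to C.

C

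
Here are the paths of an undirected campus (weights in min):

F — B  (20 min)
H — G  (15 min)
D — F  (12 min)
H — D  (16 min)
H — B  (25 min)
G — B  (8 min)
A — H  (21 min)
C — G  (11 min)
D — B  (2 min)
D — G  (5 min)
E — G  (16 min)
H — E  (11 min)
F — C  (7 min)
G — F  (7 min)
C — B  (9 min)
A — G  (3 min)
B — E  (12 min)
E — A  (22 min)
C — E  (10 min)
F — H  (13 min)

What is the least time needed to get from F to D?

Shortest distances from F:
F: 0
C: 7  (via F)
G: 7  (via F)
A: 10  (via G)
D: 12  (via F)
Shortest route: F–D = 12 min.

12 min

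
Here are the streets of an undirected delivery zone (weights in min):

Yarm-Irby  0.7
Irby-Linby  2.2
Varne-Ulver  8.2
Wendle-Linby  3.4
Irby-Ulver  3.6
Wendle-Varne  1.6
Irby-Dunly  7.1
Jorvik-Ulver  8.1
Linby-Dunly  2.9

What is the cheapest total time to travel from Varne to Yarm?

Settle nodes by increasing distance from Varne:
Varne: 0
Wendle: 1.6  (via Varne)
Linby: 5  (via Wendle)
Irby: 7.2  (via Linby)
Dunly: 7.9  (via Linby)
Yarm: 7.9  (via Irby)
Shortest route: Varne–Wendle–Linby–Irby–Yarm = 7.9 min.

7.9 min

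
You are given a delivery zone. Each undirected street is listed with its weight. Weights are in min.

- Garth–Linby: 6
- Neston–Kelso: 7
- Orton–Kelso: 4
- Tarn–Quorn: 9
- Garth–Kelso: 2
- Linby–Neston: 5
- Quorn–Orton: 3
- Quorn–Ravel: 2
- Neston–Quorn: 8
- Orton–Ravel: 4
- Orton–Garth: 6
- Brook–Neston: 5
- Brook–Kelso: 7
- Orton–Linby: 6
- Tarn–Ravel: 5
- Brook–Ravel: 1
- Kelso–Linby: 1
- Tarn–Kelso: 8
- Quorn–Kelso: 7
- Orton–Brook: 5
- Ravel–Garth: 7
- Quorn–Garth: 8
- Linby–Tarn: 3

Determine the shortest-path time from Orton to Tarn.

Enumerating some paths:
Orton - Ravel - Tarn: 4+5 = 9
Orton - Linby - Tarn: 6+3 = 9
Orton - Kelso - Linby - Tarn: 4+1+3 = 8
Cheapest is Orton - Kelso - Linby - Tarn at 8 min.

8 min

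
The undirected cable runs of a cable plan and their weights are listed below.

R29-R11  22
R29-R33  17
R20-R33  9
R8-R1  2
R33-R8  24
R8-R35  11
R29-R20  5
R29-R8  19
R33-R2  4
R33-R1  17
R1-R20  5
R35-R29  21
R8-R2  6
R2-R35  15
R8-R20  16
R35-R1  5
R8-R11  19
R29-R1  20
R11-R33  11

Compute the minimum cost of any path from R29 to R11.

22

Candidate routes:
R29–R33–R11: 17+11 = 28
R29–R20–R33–R11: 5+9+11 = 25
R29–R11: 22 = 22
The minimum is 22 via R29–R11.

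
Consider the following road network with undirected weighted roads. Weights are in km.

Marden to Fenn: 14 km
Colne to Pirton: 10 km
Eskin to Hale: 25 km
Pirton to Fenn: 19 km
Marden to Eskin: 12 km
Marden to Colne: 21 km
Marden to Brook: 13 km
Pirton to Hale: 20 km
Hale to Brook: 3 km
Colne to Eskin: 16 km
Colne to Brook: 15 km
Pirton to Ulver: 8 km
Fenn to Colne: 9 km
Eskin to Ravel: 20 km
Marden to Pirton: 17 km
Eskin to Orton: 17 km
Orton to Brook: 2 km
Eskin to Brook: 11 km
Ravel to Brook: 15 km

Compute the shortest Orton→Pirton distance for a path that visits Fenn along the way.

Shortest Orton→Fenn: Orton–Brook–Colne–Fenn = 26
Best Fenn to Pirton: Fenn–Pirton costing 19
Total via Fenn: 26 + 19 = 45 km.

45 km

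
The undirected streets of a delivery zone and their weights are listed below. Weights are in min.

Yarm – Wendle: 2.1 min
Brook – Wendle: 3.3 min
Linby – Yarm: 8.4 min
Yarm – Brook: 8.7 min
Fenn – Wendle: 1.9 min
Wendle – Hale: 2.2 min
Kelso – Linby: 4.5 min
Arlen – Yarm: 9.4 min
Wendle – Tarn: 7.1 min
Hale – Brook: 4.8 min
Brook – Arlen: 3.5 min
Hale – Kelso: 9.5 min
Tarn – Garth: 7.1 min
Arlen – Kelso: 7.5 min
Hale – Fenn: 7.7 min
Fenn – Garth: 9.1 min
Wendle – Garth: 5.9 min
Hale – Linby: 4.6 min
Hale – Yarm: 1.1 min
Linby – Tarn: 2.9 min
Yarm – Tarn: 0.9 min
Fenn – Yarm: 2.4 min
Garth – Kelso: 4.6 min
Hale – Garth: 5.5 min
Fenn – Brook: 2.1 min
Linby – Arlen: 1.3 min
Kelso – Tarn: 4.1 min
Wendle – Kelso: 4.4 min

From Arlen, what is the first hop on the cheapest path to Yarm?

Compare a few routes:
Arlen - Linby - Hale - Yarm: 1.3+4.6+1.1 = 7
Arlen - Linby - Tarn - Yarm: 1.3+2.9+0.9 = 5.1
Arlen - Brook - Fenn - Yarm: 3.5+2.1+2.4 = 8
The minimum is 5.1 min via Arlen - Linby - Tarn - Yarm.
So from Arlen the first move is to Linby.

Linby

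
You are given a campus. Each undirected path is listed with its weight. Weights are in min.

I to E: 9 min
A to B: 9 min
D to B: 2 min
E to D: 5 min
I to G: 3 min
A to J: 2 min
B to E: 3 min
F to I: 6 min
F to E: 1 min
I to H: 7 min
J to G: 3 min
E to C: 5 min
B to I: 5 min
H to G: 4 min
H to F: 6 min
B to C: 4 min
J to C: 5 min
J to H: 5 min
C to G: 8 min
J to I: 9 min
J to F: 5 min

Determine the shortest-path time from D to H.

Enumerating some paths:
D–B–I–H: 2+5+7 = 14
D–E–F–H: 5+1+6 = 12
Cheapest is D–E–F–H at 12 min.

12 min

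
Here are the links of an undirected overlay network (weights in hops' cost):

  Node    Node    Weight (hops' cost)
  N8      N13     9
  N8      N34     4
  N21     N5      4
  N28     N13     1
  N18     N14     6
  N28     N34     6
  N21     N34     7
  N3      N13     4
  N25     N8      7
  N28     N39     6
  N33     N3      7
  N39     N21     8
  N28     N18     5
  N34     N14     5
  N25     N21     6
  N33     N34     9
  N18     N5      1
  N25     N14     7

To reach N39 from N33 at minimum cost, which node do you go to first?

Candidate routes:
N33 → N34 → N21 → N39: 9+7+8 = 24
N33 → N3 → N13 → N28 → N39: 7+4+1+6 = 18
N33 → N34 → N8 → N13 → N28 → N39: 9+4+9+1+6 = 29
N33 → N34 → N28 → N39: 9+6+6 = 21
The minimum is 18 hops' cost via N33 → N3 → N13 → N28 → N39.
So from N33 the first move is to N3.

N3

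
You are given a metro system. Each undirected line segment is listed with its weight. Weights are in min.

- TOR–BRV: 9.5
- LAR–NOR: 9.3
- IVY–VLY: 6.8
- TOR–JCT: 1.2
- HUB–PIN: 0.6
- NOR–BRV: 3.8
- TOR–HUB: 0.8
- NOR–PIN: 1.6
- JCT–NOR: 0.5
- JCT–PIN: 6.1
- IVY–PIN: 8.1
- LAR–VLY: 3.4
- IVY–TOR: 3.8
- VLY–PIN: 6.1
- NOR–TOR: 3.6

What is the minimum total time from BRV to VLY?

11.5 min

Running Dijkstra from BRV:
BRV: 0
NOR: 3.8  (via BRV)
JCT: 4.3  (via NOR)
PIN: 5.4  (via NOR)
TOR: 5.5  (via JCT)
HUB: 6  (via PIN)
IVY: 9.3  (via TOR)
VLY: 11.5  (via PIN)
Shortest route: BRV–NOR–PIN–VLY = 11.5 min.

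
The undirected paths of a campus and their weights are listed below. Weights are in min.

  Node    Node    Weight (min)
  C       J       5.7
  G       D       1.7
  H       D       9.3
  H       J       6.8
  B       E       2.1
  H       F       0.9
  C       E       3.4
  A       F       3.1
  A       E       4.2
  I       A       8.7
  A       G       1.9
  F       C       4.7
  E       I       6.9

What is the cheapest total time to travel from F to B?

9.4 min

Compare a few routes:
F–C–E–B: 4.7+3.4+2.1 = 10.2
F–A–E–B: 3.1+4.2+2.1 = 9.4
Cheapest is F–A–E–B at 9.4 min.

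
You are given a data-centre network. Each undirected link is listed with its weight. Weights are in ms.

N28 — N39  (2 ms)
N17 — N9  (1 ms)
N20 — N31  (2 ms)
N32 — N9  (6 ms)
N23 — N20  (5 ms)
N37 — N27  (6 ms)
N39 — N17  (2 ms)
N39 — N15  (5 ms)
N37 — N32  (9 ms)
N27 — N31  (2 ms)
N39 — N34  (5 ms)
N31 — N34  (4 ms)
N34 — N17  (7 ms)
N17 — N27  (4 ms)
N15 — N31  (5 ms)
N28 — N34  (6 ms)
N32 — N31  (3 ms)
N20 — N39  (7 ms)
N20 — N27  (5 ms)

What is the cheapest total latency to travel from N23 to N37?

Candidate routes:
N23–N20–N31–N27–N37: 5+2+2+6 = 15
N23–N20–N27–N37: 5+5+6 = 16
N23–N20–N31–N32–N37: 5+2+3+9 = 19
Cheapest is N23–N20–N31–N27–N37 at 15 ms.

15 ms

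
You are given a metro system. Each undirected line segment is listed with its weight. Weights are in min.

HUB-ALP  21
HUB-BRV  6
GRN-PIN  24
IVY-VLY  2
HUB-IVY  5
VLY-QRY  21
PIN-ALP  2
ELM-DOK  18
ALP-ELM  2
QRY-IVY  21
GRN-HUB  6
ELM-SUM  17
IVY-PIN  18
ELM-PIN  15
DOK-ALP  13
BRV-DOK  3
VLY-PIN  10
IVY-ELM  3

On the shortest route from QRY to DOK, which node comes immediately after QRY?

IVY

Candidate routes:
QRY → VLY → IVY → HUB → BRV → DOK: 21+2+5+6+3 = 37
QRY → IVY → HUB → BRV → DOK: 21+5+6+3 = 35
Cheapest is QRY → IVY → HUB → BRV → DOK at 35 min.
So from QRY the first move is to IVY.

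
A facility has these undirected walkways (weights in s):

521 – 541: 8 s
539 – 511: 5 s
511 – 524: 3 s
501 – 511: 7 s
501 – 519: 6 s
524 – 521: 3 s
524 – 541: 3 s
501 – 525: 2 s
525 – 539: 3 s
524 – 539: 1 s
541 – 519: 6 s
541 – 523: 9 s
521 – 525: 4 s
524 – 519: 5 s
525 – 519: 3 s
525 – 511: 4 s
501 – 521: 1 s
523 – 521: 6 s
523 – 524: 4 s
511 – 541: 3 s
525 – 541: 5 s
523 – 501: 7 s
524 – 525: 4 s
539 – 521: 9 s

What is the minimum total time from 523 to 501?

7 s

Settle nodes by increasing distance from 523:
523: 0
524: 4  (via 523)
539: 5  (via 524)
521: 6  (via 523)
501: 7  (via 523)
Shortest route: 523 → 501 = 7 s.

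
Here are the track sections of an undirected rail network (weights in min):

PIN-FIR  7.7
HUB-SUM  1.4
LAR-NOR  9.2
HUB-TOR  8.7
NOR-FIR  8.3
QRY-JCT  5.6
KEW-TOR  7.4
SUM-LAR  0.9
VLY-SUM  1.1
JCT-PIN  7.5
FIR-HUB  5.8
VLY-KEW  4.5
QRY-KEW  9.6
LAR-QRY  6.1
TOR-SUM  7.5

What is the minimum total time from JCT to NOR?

Shortest distances from JCT:
JCT: 0
QRY: 5.6  (via JCT)
PIN: 7.5  (via JCT)
LAR: 11.7  (via QRY)
SUM: 12.6  (via LAR)
VLY: 13.7  (via SUM)
HUB: 14  (via SUM)
KEW: 15.2  (via QRY)
FIR: 15.2  (via PIN)
TOR: 20.1  (via SUM)
NOR: 20.9  (via LAR)
Shortest route: JCT–QRY–LAR–NOR = 20.9 min.

20.9 min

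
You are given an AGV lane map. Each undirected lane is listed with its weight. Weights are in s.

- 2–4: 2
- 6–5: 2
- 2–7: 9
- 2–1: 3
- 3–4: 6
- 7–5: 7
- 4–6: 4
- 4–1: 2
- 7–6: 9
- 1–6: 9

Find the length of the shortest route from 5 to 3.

12 s

Running Dijkstra from 5:
5: 0
6: 2  (via 5)
4: 6  (via 6)
7: 7  (via 5)
1: 8  (via 4)
2: 8  (via 4)
3: 12  (via 4)
Shortest route: 5–6–4–3 = 12 s.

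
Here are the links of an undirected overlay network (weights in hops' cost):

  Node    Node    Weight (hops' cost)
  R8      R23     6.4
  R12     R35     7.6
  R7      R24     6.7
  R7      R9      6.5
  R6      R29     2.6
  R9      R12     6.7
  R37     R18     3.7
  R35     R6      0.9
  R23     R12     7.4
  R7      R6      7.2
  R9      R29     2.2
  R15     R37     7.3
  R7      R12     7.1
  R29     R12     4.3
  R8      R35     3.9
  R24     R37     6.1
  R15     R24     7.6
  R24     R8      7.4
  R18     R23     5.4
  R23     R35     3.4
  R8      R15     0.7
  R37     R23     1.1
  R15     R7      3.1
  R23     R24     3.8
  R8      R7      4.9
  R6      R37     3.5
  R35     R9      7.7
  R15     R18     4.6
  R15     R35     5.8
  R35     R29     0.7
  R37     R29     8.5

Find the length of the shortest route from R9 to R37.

Candidate routes:
R9–R29–R35–R6–R37: 2.2+0.7+0.9+3.5 = 7.3
R9–R29–R35–R23–R37: 2.2+0.7+3.4+1.1 = 7.4
The minimum is 7.3 hops' cost via R9–R29–R35–R6–R37.

7.3 hops' cost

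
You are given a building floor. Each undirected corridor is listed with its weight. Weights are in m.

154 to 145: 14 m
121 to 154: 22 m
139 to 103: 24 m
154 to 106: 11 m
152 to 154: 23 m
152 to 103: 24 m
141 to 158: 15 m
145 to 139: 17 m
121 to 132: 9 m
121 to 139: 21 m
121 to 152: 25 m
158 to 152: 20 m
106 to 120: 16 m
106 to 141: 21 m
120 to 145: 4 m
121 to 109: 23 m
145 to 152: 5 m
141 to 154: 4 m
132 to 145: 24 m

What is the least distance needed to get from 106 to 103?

49 m

Running Dijkstra from 106:
106: 0
154: 11  (via 106)
141: 15  (via 154)
120: 16  (via 106)
145: 20  (via 120)
152: 25  (via 145)
158: 30  (via 141)
121: 33  (via 154)
139: 37  (via 145)
132: 42  (via 121)
103: 49  (via 152)
Shortest route: 106 → 120 → 145 → 152 → 103 = 49 m.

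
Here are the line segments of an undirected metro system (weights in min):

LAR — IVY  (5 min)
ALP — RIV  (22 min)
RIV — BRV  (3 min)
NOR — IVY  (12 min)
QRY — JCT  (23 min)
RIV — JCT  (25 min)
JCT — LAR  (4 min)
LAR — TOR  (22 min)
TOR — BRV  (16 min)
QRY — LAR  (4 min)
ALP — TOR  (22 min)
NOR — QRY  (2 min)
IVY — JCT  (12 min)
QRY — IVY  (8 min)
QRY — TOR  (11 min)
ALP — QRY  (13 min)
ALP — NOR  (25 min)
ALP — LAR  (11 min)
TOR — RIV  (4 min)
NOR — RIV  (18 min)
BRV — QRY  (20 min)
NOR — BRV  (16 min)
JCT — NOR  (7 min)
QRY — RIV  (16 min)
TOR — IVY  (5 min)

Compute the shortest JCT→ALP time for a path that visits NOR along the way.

22 min

Best JCT to NOR: JCT → NOR costing 7
Best NOR to ALP: NOR → QRY → ALP costing 15
Total via NOR: 7 + 15 = 22 min.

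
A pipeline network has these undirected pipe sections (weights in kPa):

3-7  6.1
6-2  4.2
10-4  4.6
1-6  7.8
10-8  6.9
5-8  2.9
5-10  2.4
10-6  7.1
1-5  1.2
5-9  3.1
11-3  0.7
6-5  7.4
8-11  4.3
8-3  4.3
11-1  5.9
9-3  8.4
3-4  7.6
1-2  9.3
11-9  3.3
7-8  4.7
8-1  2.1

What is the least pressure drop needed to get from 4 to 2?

Candidate routes:
4 → 10 → 6 → 2: 4.6+7.1+4.2 = 15.9
4 → 10 → 5 → 1 → 2: 4.6+2.4+1.2+9.3 = 17.5
4 → 10 → 5 → 6 → 2: 4.6+2.4+7.4+4.2 = 18.6
The minimum is 15.9 kPa via 4 → 10 → 6 → 2.

15.9 kPa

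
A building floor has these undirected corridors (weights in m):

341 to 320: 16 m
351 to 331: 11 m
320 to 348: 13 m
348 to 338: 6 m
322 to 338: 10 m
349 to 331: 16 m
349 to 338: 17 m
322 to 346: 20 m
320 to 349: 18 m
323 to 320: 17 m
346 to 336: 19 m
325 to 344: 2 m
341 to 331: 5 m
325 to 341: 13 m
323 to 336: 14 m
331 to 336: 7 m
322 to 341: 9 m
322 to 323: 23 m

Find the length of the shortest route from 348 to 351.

41 m

Running Dijkstra from 348:
348: 0
338: 6  (via 348)
320: 13  (via 348)
322: 16  (via 338)
349: 23  (via 338)
341: 25  (via 322)
331: 30  (via 341)
323: 30  (via 320)
346: 36  (via 322)
336: 37  (via 331)
325: 38  (via 341)
344: 40  (via 325)
351: 41  (via 331)
Shortest route: 348–338–322–341–331–351 = 41 m.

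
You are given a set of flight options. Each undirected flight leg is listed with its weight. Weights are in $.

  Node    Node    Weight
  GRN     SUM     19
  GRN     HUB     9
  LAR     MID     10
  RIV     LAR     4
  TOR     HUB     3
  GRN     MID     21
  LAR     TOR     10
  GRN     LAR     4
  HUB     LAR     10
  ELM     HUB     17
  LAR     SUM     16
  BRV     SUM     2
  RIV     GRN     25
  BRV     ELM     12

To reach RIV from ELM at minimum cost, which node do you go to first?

Candidate routes:
ELM → HUB → TOR → LAR → RIV: 17+3+10+4 = 34
ELM → BRV → SUM → LAR → RIV: 12+2+16+4 = 34
ELM → HUB → LAR → RIV: 17+10+4 = 31
The minimum is $31 via ELM → HUB → LAR → RIV.
So from ELM the first move is to HUB.

HUB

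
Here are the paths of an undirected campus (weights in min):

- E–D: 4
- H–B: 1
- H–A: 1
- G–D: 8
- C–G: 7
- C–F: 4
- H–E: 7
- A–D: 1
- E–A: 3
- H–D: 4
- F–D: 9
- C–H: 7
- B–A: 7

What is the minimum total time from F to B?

Compare a few routes:
F–D–H–B: 9+4+1 = 14
F–C–H–B: 4+7+1 = 12
F–D–A–B: 9+1+7 = 17
F–D–E–A–H–B: 9+4+3+1+1 = 18
Cheapest is F–C–H–B at 12 min.

12 min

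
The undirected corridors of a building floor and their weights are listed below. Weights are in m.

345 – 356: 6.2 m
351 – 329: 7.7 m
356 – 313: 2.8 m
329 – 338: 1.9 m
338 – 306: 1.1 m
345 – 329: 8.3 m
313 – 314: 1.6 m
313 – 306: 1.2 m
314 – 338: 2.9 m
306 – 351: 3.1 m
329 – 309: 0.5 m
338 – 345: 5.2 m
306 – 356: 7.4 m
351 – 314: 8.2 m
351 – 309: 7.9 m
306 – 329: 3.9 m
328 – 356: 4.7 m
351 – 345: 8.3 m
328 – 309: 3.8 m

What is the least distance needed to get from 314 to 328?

9.1 m

Enumerating some paths:
314 - 338 - 306 - 329 - 309 - 328: 2.9+1.1+3.9+0.5+3.8 = 12.2
314 - 313 - 356 - 328: 1.6+2.8+4.7 = 9.1
314 - 313 - 306 - 329 - 309 - 328: 1.6+1.2+3.9+0.5+3.8 = 11
314 - 313 - 306 - 338 - 329 - 309 - 328: 1.6+1.2+1.1+1.9+0.5+3.8 = 10.1
Cheapest is 314 - 313 - 356 - 328 at 9.1 m.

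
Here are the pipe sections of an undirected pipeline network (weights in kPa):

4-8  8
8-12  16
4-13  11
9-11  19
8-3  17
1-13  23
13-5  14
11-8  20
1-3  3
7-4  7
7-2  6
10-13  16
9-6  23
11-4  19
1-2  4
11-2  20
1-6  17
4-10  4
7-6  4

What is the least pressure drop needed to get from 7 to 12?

31 kPa

Enumerating some paths:
7 - 4 - 8 - 12: 7+8+16 = 31
7 - 2 - 1 - 3 - 8 - 12: 6+4+3+17+16 = 46
7 - 6 - 1 - 3 - 8 - 12: 4+17+3+17+16 = 57
7 - 4 - 11 - 8 - 12: 7+19+20+16 = 62
Cheapest is 7 - 4 - 8 - 12 at 31 kPa.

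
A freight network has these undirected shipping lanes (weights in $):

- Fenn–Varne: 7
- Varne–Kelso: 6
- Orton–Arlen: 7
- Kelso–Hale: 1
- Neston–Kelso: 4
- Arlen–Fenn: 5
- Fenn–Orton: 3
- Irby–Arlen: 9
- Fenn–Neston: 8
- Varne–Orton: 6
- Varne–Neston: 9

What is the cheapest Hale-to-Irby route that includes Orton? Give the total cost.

Shortest Hale→Orton: Hale → Kelso → Varne → Orton = 13
Best Orton to Irby: Orton → Arlen → Irby costing 16
Total via Orton: 13 + 16 = $29.

$29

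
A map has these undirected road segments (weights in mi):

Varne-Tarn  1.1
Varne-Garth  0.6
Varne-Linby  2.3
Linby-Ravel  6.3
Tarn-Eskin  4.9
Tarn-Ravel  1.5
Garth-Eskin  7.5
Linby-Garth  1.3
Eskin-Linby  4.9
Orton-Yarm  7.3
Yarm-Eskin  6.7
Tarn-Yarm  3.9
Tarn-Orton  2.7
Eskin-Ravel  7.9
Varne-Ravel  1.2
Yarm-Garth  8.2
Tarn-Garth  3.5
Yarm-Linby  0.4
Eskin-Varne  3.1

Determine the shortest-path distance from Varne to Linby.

Candidate routes:
Varne → Linby: 2.3 = 2.3
Varne → Garth → Linby: 0.6+1.3 = 1.9
Cheapest is Varne → Garth → Linby at 1.9 mi.

1.9 mi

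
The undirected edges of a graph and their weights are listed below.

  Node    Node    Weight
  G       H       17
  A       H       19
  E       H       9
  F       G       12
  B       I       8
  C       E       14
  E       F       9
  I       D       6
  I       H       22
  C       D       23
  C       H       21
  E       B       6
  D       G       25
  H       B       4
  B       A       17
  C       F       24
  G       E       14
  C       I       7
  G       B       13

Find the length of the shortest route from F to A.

Compare a few routes:
F → E → H → A: 9+9+19 = 37
F → E → B → A: 9+6+17 = 32
The minimum is 32 via F → E → B → A.

32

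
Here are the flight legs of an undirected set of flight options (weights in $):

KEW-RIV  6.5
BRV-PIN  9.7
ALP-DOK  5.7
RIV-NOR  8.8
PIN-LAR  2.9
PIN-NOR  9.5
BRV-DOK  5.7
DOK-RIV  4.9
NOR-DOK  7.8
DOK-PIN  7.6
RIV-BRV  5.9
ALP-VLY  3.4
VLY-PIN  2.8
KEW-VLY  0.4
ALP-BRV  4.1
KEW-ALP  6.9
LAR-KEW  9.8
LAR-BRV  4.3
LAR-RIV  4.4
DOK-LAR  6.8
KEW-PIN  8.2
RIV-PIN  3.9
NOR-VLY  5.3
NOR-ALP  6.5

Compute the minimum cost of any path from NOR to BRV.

Running Dijkstra from NOR:
NOR: 0
VLY: 5.3  (via NOR)
KEW: 5.7  (via VLY)
ALP: 6.5  (via NOR)
DOK: 7.8  (via NOR)
PIN: 8.1  (via VLY)
RIV: 8.8  (via NOR)
BRV: 10.6  (via ALP)
Shortest route: NOR–ALP–BRV = $10.6.

$10.6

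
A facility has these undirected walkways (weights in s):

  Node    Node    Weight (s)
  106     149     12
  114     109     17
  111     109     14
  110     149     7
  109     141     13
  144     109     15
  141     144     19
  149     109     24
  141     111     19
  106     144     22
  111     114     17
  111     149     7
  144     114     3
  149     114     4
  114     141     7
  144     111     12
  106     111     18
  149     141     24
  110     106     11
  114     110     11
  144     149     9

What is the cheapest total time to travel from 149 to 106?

Candidate routes:
149 - 110 - 106: 7+11 = 18
149 - 114 - 110 - 106: 4+11+11 = 26
149 - 106: 12 = 12
149 - 111 - 106: 7+18 = 25
Cheapest is 149 - 106 at 12 s.

12 s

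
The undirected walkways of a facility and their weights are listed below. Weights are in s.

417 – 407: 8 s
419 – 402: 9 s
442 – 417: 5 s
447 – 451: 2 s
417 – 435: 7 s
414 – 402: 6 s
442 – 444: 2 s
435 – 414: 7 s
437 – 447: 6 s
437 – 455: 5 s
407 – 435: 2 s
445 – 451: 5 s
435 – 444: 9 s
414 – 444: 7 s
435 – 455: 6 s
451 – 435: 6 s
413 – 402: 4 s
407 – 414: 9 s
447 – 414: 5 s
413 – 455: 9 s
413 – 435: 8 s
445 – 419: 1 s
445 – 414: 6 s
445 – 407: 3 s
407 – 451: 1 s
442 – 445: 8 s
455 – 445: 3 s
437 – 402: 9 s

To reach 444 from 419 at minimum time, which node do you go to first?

Enumerating some paths:
419–445–442–444: 1+8+2 = 11
419–445–451–407–435–444: 1+5+1+2+9 = 18
419–445–407–435–444: 1+3+2+9 = 15
419–445–414–444: 1+6+7 = 14
Cheapest is 419–445–442–444 at 11 s.
So from 419 the first move is to 445.

445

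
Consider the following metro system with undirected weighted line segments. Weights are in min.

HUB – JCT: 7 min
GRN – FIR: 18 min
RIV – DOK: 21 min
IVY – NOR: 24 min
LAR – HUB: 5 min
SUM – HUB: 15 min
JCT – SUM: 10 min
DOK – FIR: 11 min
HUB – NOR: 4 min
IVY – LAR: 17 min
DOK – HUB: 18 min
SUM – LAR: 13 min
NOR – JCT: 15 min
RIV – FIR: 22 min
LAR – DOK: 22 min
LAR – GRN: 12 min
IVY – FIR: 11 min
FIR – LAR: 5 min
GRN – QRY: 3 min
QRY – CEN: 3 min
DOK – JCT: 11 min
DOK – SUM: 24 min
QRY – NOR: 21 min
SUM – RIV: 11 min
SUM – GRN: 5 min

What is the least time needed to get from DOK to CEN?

Candidate routes:
DOK → JCT → SUM → GRN → QRY → CEN: 11+10+5+3+3 = 32
DOK → FIR → LAR → GRN → QRY → CEN: 11+5+12+3+3 = 34
Cheapest is DOK → JCT → SUM → GRN → QRY → CEN at 32 min.

32 min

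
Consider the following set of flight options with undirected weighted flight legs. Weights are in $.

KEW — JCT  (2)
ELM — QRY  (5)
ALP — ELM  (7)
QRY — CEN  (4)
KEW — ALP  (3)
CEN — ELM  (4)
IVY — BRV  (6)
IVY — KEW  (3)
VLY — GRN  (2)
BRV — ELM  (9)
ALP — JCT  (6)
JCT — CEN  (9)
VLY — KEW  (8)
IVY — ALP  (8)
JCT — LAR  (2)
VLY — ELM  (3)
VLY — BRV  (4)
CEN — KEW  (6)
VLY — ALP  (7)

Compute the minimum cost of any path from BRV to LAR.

Settle nodes by increasing distance from BRV:
BRV: 0
VLY: 4  (via BRV)
IVY: 6  (via BRV)
GRN: 6  (via VLY)
ELM: 7  (via VLY)
KEW: 9  (via IVY)
ALP: 11  (via VLY)
CEN: 11  (via ELM)
JCT: 11  (via KEW)
QRY: 12  (via ELM)
LAR: 13  (via JCT)
Shortest route: BRV–IVY–KEW–JCT–LAR = $13.

$13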